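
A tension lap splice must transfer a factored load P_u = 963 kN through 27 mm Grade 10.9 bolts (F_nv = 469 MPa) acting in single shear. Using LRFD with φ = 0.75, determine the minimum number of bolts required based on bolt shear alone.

5 bolts

A_b = π·27²/4 = 572.6 mm².
Per-bolt design strength φR_n = 0.75 × 469 × 572.6 × 1 / 1000 = 201.4 kN.
n ≥ 963 / 201.4 = 4.782 → use 5 bolts.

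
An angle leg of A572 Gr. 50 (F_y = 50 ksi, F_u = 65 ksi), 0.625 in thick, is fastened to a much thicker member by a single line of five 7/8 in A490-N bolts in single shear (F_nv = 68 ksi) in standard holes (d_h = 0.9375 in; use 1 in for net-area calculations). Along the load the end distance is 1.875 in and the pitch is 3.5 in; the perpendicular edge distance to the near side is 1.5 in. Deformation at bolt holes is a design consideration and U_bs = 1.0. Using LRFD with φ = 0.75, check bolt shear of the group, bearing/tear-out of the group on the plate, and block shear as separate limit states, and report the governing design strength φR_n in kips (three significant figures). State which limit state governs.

Bolt shear: A_b = π·0.875²/4 = 0.6013 in²; R_n = 68 × 0.6013 × 5 × 1 = 204.4 kips → 0.75 × 204.4 = 153 kips.
Bearing: edge l_c = 1.406, r_n = 68.55 kips; interior l_c = 2.562, r_n = 85.31 kips; R_n = 68.55 + 4·85.31 = 409.8 kips → 307 kips.
Block shear: A_gv = 9.922, A_nv = 7.109, A_nt = 0.625 in²; R_n = min(0.6F_uA_nv, 0.6F_yA_gv) + U_bs·F_u·A_nt = 317.9 kips → 238 kips.
Bolt shear governs: 153 kips.

153 kips (bolt shear governs)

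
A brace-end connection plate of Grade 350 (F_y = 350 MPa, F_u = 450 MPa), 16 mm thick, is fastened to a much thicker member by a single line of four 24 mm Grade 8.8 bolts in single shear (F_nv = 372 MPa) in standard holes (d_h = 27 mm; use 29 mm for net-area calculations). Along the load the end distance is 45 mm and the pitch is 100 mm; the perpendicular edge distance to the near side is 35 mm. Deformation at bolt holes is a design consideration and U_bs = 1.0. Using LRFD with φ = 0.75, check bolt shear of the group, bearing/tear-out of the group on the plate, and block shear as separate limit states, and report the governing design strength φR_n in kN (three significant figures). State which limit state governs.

505 kN (bolt shear governs)

Bolt shear: A_b = π·24²/4 = 452.4 mm²; R_n = 372 × 452.4 × 4 × 1 / 1000 = 673.2 kN → 0.75 × 673.2 = 505 kN.
Bearing: edge l_c = 31.5, r_n = 272.2 kN; interior l_c = 73, r_n = 414.7 kN; R_n = 272.2 + 3·414.7 = 1516 kN → 1140 kN.
Block shear: A_gv = 5520, A_nv = 3896, A_nt = 328 mm²; R_n = min(0.6F_uA_nv, 0.6F_yA_gv) + U_bs·F_u·A_nt = 1200 kN → 900 kN.
Bolt shear governs: 505 kN.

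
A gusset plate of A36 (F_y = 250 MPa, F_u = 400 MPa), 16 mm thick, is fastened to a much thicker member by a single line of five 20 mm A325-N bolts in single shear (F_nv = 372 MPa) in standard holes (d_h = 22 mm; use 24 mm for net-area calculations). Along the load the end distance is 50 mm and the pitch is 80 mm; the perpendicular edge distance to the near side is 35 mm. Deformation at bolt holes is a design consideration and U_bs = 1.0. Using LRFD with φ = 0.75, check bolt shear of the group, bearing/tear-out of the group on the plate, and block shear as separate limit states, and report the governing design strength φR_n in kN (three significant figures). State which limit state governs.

Bolt shear: A_b = π·20²/4 = 314.2 mm²; R_n = 372 × 314.2 × 5 × 1 / 1000 = 584.3 kN → 0.75 × 584.3 = 438 kN.
Bearing: edge l_c = 39, r_n = 299.5 kN; interior l_c = 58, r_n = 307.2 kN; R_n = 299.5 + 4·307.2 = 1528 kN → 1150 kN.
Block shear: A_gv = 5920, A_nv = 4192, A_nt = 368 mm²; R_n = min(0.6F_uA_nv, 0.6F_yA_gv) + U_bs·F_u·A_nt = 1035 kN → 776 kN.
Bolt shear governs: 438 kN.

438 kN (bolt shear governs)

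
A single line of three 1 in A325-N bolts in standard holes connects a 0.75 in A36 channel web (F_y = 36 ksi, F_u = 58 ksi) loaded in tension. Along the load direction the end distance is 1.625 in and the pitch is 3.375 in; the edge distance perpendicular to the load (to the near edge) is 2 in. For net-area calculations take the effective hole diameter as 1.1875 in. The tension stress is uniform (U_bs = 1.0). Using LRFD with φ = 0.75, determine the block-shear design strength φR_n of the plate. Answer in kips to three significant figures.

Shear plane L_v = 1.625 + 2·3.375 = 8.375 in; A_gv = 8.375 × 0.75 = 6.281 in².
A_nv = (8.375 − 2.5·1.1875) × 0.75 = 4.055 in².
A_nt = (2 − 0.5·1.1875) × 0.75 = 1.055 in².
0.6 F_u A_nv = 141.1 kips; 0.6 F_y A_gv = 135.7 kips → shear yielding governs the shear term.
R_n = 135.7 + 1.0 × 58 × 1.055 = 196.8 kips.
Design strength φR_n = 0.75 × 196.8 = 148 kips.

148 kips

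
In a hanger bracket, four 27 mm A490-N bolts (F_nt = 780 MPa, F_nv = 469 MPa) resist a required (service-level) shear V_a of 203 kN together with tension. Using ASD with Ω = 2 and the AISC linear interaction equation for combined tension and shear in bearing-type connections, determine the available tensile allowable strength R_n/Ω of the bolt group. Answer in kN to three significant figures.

824 kN

A_b = π·27²/4 = 572.6 mm²; f_rv = 203 × 1000 / (4 × 572.6) = 88.64 MPa.
F'_nt = 1.3 F_nt − (Ω F_nt / F_nv) f_rv = 1.3·780 − (2·780/469)·88.64 = 719.2 MPa, capped at F_nt → F'_nt = 719.2 MPa.
R_n = F'_nt · A_b · n = 719.2 × 572.6 × 4 / 1000 = 1647 kN.
Allowable strength R_n/Ω = 1647 / 2 = 824 kN.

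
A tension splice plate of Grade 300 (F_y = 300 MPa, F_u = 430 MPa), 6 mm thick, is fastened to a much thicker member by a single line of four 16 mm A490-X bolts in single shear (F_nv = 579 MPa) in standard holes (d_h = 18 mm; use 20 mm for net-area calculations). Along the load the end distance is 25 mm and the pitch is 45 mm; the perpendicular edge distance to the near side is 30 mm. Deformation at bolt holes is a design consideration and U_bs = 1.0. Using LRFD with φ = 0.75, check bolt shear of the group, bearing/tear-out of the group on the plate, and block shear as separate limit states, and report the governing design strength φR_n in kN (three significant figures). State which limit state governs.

143 kN (block shear governs)

Bolt shear: A_b = π·16²/4 = 201.1 mm²; R_n = 579 × 201.1 × 4 × 1 / 1000 = 465.7 kN → 0.75 × 465.7 = 349 kN.
Bearing: edge l_c = 16, r_n = 49.54 kN; interior l_c = 27, r_n = 83.59 kN; R_n = 49.54 + 3·83.59 = 300.3 kN → 225 kN.
Block shear: A_gv = 960, A_nv = 540, A_nt = 120 mm²; R_n = min(0.6F_uA_nv, 0.6F_yA_gv) + U_bs·F_u·A_nt = 190.9 kN → 143 kN.
Block shear governs: 143 kN.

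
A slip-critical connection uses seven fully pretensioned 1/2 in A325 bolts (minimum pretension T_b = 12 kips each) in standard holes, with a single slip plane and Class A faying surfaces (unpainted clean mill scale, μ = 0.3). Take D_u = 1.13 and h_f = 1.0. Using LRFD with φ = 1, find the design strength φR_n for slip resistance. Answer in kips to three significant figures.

28.5 kips

R_n = μ · D_u · h_f · T_b · n_s · n_b = 0.3 × 1.13 × 1.0 × 12 × 1 × 7 = 28.48 kips.
Design strength φR_n = 1 × 28.48 = 28.5 kips.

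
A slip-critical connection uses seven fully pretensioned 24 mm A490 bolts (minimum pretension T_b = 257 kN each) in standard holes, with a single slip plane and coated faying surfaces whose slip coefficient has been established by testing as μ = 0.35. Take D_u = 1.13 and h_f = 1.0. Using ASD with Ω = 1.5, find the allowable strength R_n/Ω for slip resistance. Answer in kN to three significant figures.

R_n = μ · D_u · h_f · T_b · n_s · n_b = 0.35 × 1.13 × 1.0 × 257 × 1 × 7 = 711.5 kN.
Allowable strength R_n/Ω = 711.5 / 1.5 = 474 kN.

474 kN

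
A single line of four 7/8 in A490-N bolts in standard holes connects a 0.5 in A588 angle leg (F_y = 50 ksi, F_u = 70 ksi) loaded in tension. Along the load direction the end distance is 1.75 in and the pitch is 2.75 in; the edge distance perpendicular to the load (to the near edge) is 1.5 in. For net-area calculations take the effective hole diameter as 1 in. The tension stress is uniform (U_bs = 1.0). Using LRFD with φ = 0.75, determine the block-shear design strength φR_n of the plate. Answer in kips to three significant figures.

Shear plane L_v = 1.75 + 3·2.75 = 10 in; A_gv = 10 × 0.5 = 5 in².
A_nv = (10 − 3.5·1) × 0.5 = 3.25 in².
A_nt = (1.5 − 0.5·1) × 0.5 = 0.5 in².
0.6 F_u A_nv = 136.5 kips; 0.6 F_y A_gv = 150 kips → shear rupture governs the shear term.
R_n = 136.5 + 1.0 × 70 × 0.5 = 171.5 kips.
Design strength φR_n = 0.75 × 171.5 = 129 kips.

129 kips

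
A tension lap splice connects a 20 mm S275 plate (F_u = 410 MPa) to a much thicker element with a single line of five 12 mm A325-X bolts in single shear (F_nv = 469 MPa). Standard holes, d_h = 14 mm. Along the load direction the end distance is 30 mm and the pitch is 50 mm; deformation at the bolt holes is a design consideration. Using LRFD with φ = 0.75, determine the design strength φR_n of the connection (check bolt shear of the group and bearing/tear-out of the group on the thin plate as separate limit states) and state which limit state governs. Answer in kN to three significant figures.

Bolt shear: A_b = π·12²/4 = 113.1 mm²; R_n = 469 × 113.1 × 5 × 1 / 1000 = 265.2 kN → 0.75 × 265.2 = 199 kN.
Bearing (1.2 l_c t F_u ≤ 2.4 d t F_u): upper limit = 2.4·12·20·410 / 1000 = 236.2 kN.
  Edge l_c = 30 − 14/2 = 23 → r_n = 226.3 kN; interior l_c = 50 − 14 = 36 → r_n = 236.2 kN.
  R_n,bearing = 1·226.3 + 4·236.2 = 1171 kN → 0.75 × 1171 = 878 kN.
Bolt shear governs: 199 kN.

199 kN (bolt shear governs)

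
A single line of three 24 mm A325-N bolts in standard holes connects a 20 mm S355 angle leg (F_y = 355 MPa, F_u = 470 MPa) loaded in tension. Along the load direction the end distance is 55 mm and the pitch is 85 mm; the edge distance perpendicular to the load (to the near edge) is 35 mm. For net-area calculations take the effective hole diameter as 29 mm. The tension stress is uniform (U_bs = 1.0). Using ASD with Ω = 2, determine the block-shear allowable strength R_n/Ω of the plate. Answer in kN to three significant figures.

526 kN

Shear plane L_v = 55 + 2·85 = 225 mm; A_gv = 225 × 20 = 4500 mm².
A_nv = (225 − 2.5·29) × 20 = 3050 mm².
A_nt = (35 − 0.5·29) × 20 = 410 mm².
0.6 F_u A_nv = 860.1 kN; 0.6 F_y A_gv = 958.5 kN → shear rupture governs the shear term.
R_n = 860.1 + 1.0 × 470 × 410 / 1000 = 1053 kN.
Allowable strength R_n/Ω = 1053 / 2 = 526 kN.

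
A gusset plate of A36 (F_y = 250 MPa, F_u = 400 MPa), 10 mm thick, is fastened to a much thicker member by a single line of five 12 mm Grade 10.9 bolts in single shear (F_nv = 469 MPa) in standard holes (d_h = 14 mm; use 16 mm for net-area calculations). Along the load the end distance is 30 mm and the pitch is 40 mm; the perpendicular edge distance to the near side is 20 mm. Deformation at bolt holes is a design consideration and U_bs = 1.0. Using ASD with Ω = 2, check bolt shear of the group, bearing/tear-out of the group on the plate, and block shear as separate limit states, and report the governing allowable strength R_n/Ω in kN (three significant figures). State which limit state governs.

133 kN (bolt shear governs)

Bolt shear: A_b = π·12²/4 = 113.1 mm²; R_n = 469 × 113.1 × 5 × 1 / 1000 = 265.2 kN → 265.2 / 2 = 133 kN.
Bearing: edge l_c = 23, r_n = 110.4 kN; interior l_c = 26, r_n = 115.2 kN; R_n = 110.4 + 4·115.2 = 571.2 kN → 286 kN.
Block shear: A_gv = 1900, A_nv = 1180, A_nt = 120 mm²; R_n = min(0.6F_uA_nv, 0.6F_yA_gv) + U_bs·F_u·A_nt = 331.2 kN → 166 kN.
Bolt shear governs: 133 kN.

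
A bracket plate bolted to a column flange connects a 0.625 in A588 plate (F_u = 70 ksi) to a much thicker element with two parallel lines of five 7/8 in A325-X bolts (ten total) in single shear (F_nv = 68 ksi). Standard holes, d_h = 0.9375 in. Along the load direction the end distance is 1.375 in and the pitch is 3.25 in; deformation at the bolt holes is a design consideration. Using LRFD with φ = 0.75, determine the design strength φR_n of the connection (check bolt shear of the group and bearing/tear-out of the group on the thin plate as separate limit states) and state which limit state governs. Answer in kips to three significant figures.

Bolt shear: A_b = π·0.875²/4 = 0.6013 in²; R_n = 68 × 0.6013 × 10 × 1 = 408.9 kips → 0.75 × 408.9 = 307 kips.
Bearing (1.2 l_c t F_u ≤ 2.4 d t F_u): upper limit = 2.4·0.875·0.625·70 = 91.88 kips.
  Edge l_c = 1.375 − 0.9375/2 = 0.9062 → r_n = 47.58 kips; interior l_c = 3.25 − 0.9375 = 2.312 → r_n = 91.88 kips.
  R_n,bearing = 2·47.58 + 8·91.88 = 830.2 kips → 0.75 × 830.2 = 623 kips.
Bolt shear governs: 307 kips.

307 kips (bolt shear governs)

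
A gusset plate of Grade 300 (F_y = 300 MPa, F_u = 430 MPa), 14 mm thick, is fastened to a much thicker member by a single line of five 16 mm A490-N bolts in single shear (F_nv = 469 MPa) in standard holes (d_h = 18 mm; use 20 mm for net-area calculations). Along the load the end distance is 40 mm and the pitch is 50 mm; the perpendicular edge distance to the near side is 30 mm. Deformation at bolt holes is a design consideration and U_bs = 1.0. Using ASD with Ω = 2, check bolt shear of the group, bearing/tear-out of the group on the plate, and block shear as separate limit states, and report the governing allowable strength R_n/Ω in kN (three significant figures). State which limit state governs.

Bolt shear: A_b = π·16²/4 = 201.1 mm²; R_n = 469 × 201.1 × 5 × 1 / 1000 = 471.5 kN → 471.5 / 2 = 236 kN.
Bearing: edge l_c = 31, r_n = 223.9 kN; interior l_c = 32, r_n = 231.2 kN; R_n = 223.9 + 4·231.2 = 1149 kN → 574 kN.
Block shear: A_gv = 3360, A_nv = 2100, A_nt = 280 mm²; R_n = min(0.6F_uA_nv, 0.6F_yA_gv) + U_bs·F_u·A_nt = 662.2 kN → 331 kN.
Bolt shear governs: 236 kN.

236 kN (bolt shear governs)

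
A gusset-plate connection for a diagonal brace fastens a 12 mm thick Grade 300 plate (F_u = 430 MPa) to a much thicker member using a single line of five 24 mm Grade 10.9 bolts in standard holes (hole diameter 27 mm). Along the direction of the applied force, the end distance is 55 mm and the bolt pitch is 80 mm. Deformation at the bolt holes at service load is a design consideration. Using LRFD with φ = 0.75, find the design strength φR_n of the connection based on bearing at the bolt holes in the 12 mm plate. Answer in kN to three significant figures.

Per bolt r_n = 1.2 l_c t F_u ≤ 2.4 d t F_u; upper limit = 2.4 × 24 × 12 × 430 / 1000 = 297.2 kN.
Edge bolt: l_c = 55 − 27/2 = 41.5 mm → 1.2 × 41.5 × 12 × 430 / 1000 = 257 → r_n = 257 kN.
Interior bolts: l_c = 80 − 27 = 53 mm → 1.2 × 53 × 12 × 430 / 1000 = 328.2 → r_n = 297.2 kN.
R_n = 1 × 257 + 4 × 297.2 = 1446 kN.
Design strength φR_n = 0.75 × 1446 = 1080 kN.

1080 kN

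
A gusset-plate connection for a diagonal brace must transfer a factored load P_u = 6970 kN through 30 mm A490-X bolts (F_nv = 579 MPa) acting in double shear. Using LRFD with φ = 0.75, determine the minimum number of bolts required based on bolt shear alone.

A_b = π·30²/4 = 706.9 mm².
Per-bolt design strength φR_n = 0.75 × 579 × 706.9 × 2 / 1000 = 613.9 kN.
n ≥ 6970 / 613.9 = 11.35 → use 12 bolts.

12 bolts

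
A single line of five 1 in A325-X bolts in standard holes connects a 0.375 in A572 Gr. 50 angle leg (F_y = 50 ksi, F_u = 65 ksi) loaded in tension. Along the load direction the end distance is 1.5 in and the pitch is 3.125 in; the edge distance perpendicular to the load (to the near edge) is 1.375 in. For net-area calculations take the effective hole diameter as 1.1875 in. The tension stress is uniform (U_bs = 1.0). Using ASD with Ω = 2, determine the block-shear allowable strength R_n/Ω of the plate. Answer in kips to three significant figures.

72.8 kips

Shear plane L_v = 1.5 + 4·3.125 = 14 in; A_gv = 14 × 0.375 = 5.25 in².
A_nv = (14 − 4.5·1.1875) × 0.375 = 3.246 in².
A_nt = (1.375 − 0.5·1.1875) × 0.375 = 0.293 in².
0.6 F_u A_nv = 126.6 kips; 0.6 F_y A_gv = 157.5 kips → shear rupture governs the shear term.
R_n = 126.6 + 1.0 × 65 × 0.293 = 145.6 kips.
Allowable strength R_n/Ω = 145.6 / 2 = 72.8 kips.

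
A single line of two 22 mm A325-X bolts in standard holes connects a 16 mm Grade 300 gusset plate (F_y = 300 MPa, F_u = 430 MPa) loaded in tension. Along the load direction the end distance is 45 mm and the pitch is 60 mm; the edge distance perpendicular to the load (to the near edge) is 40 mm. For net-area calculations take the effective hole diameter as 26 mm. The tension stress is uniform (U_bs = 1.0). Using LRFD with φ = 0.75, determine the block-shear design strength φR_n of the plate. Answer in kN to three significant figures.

344 kN

Shear plane L_v = 45 + 1·60 = 105 mm; A_gv = 105 × 16 = 1680 mm².
A_nv = (105 − 1.5·26) × 16 = 1056 mm².
A_nt = (40 − 0.5·26) × 16 = 432 mm².
0.6 F_u A_nv = 272.4 kN; 0.6 F_y A_gv = 302.4 kN → shear rupture governs the shear term.
R_n = 272.4 + 1.0 × 430 × 432 / 1000 = 458.2 kN.
Design strength φR_n = 0.75 × 458.2 = 344 kN.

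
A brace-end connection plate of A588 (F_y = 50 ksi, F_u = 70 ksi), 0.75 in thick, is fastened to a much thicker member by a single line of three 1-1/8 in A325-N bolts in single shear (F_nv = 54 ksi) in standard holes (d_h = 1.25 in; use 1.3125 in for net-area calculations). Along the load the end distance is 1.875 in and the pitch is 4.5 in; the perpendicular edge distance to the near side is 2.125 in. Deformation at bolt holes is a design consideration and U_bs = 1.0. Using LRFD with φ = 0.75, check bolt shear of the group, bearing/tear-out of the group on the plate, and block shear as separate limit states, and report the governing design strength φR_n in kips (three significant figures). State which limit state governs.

Bolt shear: A_b = π·1.125²/4 = 0.994 in²; R_n = 54 × 0.994 × 3 × 1 = 161 kips → 0.75 × 161 = 121 kips.
Bearing: edge l_c = 1.25, r_n = 78.75 kips; interior l_c = 3.25, r_n = 141.8 kips; R_n = 78.75 + 2·141.8 = 362.2 kips → 272 kips.
Block shear: A_gv = 8.156, A_nv = 5.695, A_nt = 1.102 in²; R_n = min(0.6F_uA_nv, 0.6F_yA_gv) + U_bs·F_u·A_nt = 316.3 kips → 237 kips.
Bolt shear governs: 121 kips.

121 kips (bolt shear governs)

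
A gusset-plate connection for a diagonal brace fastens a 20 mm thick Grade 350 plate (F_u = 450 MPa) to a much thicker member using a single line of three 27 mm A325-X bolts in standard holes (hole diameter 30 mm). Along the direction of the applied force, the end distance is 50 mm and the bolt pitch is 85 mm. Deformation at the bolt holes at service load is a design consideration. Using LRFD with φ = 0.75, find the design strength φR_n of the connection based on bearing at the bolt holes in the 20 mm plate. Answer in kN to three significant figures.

Per bolt r_n = 1.2 l_c t F_u ≤ 2.4 d t F_u; upper limit = 2.4 × 27 × 20 × 450 / 1000 = 583.2 kN.
Edge bolt: l_c = 50 − 30/2 = 35 mm → 1.2 × 35 × 20 × 450 / 1000 = 378 → r_n = 378 kN.
Interior bolts: l_c = 85 − 30 = 55 mm → 1.2 × 55 × 20 × 450 / 1000 = 594 → r_n = 583.2 kN.
R_n = 1 × 378 + 2 × 583.2 = 1544 kN.
Design strength φR_n = 0.75 × 1544 = 1160 kN.

1160 kN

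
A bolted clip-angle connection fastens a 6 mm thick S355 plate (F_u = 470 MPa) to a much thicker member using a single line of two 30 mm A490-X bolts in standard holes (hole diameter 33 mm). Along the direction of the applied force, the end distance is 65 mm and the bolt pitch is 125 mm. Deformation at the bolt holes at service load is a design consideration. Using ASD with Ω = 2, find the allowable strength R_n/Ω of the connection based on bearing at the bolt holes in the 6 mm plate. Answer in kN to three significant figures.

184 kN

Per bolt r_n = 1.2 l_c t F_u ≤ 2.4 d t F_u; upper limit = 2.4 × 30 × 6 × 470 / 1000 = 203 kN.
Edge bolt: l_c = 65 − 33/2 = 48.5 mm → 1.2 × 48.5 × 6 × 470 / 1000 = 164.1 → r_n = 164.1 kN.
Interior bolts: l_c = 125 − 33 = 92 mm → 1.2 × 92 × 6 × 470 / 1000 = 311.3 → r_n = 203 kN.
R_n = 1 × 164.1 + 1 × 203 = 367.2 kN.
Allowable strength R_n/Ω = 367.2 / 2 = 184 kN.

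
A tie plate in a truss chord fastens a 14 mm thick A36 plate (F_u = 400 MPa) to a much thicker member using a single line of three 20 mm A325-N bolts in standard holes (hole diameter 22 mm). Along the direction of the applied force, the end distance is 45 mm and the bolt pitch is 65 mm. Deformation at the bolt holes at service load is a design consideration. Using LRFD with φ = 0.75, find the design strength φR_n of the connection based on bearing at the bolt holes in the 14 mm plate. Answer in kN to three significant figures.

Per bolt r_n = 1.2 l_c t F_u ≤ 2.4 d t F_u; upper limit = 2.4 × 20 × 14 × 400 / 1000 = 268.8 kN.
Edge bolt: l_c = 45 − 22/2 = 34 mm → 1.2 × 34 × 14 × 400 / 1000 = 228.5 → r_n = 228.5 kN.
Interior bolts: l_c = 65 − 22 = 43 mm → 1.2 × 43 × 14 × 400 / 1000 = 289 → r_n = 268.8 kN.
R_n = 1 × 228.5 + 2 × 268.8 = 766.1 kN.
Design strength φR_n = 0.75 × 766.1 = 575 kN.

575 kN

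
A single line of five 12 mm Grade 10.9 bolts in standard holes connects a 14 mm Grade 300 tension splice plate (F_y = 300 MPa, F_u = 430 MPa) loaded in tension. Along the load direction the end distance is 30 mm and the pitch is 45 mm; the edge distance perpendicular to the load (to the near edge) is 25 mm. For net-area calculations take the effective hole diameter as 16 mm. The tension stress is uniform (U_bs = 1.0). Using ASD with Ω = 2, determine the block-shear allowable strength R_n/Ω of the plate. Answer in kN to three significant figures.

Shear plane L_v = 30 + 4·45 = 210 mm; A_gv = 210 × 14 = 2940 mm².
A_nv = (210 − 4.5·16) × 14 = 1932 mm².
A_nt = (25 − 0.5·16) × 14 = 238 mm².
0.6 F_u A_nv = 498.5 kN; 0.6 F_y A_gv = 529.2 kN → shear rupture governs the shear term.
R_n = 498.5 + 1.0 × 430 × 238 / 1000 = 600.8 kN.
Allowable strength R_n/Ω = 600.8 / 2 = 300 kN.

300 kN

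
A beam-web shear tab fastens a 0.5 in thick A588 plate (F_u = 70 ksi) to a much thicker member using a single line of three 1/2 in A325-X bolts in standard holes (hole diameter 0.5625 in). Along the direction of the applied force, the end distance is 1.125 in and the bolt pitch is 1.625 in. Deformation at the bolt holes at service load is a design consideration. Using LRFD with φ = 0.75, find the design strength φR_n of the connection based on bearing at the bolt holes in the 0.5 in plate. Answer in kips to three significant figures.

Per bolt r_n = 1.2 l_c t F_u ≤ 2.4 d t F_u; upper limit = 2.4 × 0.5 × 0.5 × 70 = 42 kips.
Edge bolt: l_c = 1.125 − 0.5625/2 = 0.8438 in → 1.2 × 0.8438 × 0.5 × 70 = 35.44 → r_n = 35.44 kips.
Interior bolts: l_c = 1.625 − 0.5625 = 1.062 in → 1.2 × 1.062 × 0.5 × 70 = 44.62 → r_n = 42 kips.
R_n = 1 × 35.44 + 2 × 42 = 119.4 kips.
Design strength φR_n = 0.75 × 119.4 = 89.6 kips.

89.6 kips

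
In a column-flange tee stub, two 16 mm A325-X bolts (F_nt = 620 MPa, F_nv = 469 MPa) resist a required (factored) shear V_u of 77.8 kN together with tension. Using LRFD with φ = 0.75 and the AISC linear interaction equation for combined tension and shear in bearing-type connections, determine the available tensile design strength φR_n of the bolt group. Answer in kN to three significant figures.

140 kN

A_b = π·16²/4 = 201.1 mm²; f_rv = 77.8 × 1000 / (2 × 201.1) = 193.5 MPa.
F'_nt = 1.3 F_nt − (F_nt / φF_nv) f_rv = 1.3·620 − (620/(0.75·469))·193.5 = 465 MPa, capped at F_nt → F'_nt = 465 MPa.
R_n = F'_nt · A_b · n = 465 × 201.1 × 2 / 1000 = 187 kN.
Design strength φR_n = 0.75 × 187 = 140 kN.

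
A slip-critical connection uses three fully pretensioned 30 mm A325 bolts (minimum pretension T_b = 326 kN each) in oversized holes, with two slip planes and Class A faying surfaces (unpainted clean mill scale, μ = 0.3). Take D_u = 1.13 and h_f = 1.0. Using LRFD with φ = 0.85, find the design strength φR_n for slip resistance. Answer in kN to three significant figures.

R_n = μ · D_u · h_f · T_b · n_s · n_b = 0.3 × 1.13 × 1.0 × 326 × 2 × 3 = 663.1 kN.
Design strength φR_n = 0.85 × 663.1 = 564 kN.

564 kN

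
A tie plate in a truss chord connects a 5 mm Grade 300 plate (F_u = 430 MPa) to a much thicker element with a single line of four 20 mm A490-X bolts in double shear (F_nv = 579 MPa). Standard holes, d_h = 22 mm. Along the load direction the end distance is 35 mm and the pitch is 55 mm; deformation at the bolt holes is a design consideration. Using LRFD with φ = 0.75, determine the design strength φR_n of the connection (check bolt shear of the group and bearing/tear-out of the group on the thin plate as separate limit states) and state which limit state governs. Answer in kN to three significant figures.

238 kN (bearing governs)

Bolt shear: A_b = π·20²/4 = 314.2 mm²; R_n = 579 × 314.2 × 4 × 2 / 1000 = 1455 kN → 0.75 × 1455 = 1090 kN.
Bearing (1.2 l_c t F_u ≤ 2.4 d t F_u): upper limit = 2.4·20·5·430 / 1000 = 103.2 kN.
  Edge l_c = 35 − 22/2 = 24 → r_n = 61.92 kN; interior l_c = 55 − 22 = 33 → r_n = 85.14 kN.
  R_n,bearing = 1·61.92 + 3·85.14 = 317.3 kN → 0.75 × 317.3 = 238 kN.
Bearing governs: 238 kN.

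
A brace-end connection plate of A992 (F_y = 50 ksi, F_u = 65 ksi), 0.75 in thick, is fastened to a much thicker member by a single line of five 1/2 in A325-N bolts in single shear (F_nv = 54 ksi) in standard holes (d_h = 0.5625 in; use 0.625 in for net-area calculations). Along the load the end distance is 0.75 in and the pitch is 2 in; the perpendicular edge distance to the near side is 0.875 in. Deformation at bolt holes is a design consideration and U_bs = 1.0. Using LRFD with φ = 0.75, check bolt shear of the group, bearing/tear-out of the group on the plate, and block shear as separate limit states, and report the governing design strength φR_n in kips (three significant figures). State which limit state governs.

Bolt shear: A_b = π·0.5²/4 = 0.1963 in²; R_n = 54 × 0.1963 × 5 × 1 = 53.01 kips → 0.75 × 53.01 = 39.8 kips.
Bearing: edge l_c = 0.4688, r_n = 27.42 kips; interior l_c = 1.438, r_n = 58.5 kips; R_n = 27.42 + 4·58.5 = 261.4 kips → 196 kips.
Block shear: A_gv = 6.562, A_nv = 4.453, A_nt = 0.4219 in²; R_n = min(0.6F_uA_nv, 0.6F_yA_gv) + U_bs·F_u·A_nt = 201.1 kips → 151 kips.
Bolt shear governs: 39.8 kips.

39.8 kips (bolt shear governs)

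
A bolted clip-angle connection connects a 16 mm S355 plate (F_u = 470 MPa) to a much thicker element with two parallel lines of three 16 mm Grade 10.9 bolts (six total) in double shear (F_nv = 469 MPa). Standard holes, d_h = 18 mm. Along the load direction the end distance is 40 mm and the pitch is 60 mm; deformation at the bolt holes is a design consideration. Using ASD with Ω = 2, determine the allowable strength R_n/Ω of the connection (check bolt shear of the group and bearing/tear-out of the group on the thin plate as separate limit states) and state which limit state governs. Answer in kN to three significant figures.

566 kN (bolt shear governs)

Bolt shear: A_b = π·16²/4 = 201.1 mm²; R_n = 469 × 201.1 × 6 × 2 / 1000 = 1132 kN → 1132 / 2 = 566 kN.
Bearing (1.2 l_c t F_u ≤ 2.4 d t F_u): upper limit = 2.4·16·16·470 / 1000 = 288.8 kN.
  Edge l_c = 40 − 18/2 = 31 → r_n = 279.7 kN; interior l_c = 60 − 18 = 42 → r_n = 288.8 kN.
  R_n,bearing = 2·279.7 + 4·288.8 = 1715 kN → 1715 / 2 = 857 kN.
Bolt shear governs: 566 kN.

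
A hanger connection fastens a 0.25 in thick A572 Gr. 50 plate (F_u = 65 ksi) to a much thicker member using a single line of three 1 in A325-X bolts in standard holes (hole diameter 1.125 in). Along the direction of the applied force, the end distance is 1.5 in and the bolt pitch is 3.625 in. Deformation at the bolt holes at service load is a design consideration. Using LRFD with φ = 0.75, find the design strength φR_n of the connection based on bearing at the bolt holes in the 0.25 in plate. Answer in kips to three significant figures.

Per bolt r_n = 1.2 l_c t F_u ≤ 2.4 d t F_u; upper limit = 2.4 × 1 × 0.25 × 65 = 39 kips.
Edge bolt: l_c = 1.5 − 1.125/2 = 0.9375 in → 1.2 × 0.9375 × 0.25 × 65 = 18.28 → r_n = 18.28 kips.
Interior bolts: l_c = 3.625 − 1.125 = 2.5 in → 1.2 × 2.5 × 0.25 × 65 = 48.75 → r_n = 39 kips.
R_n = 1 × 18.28 + 2 × 39 = 96.28 kips.
Design strength φR_n = 0.75 × 96.28 = 72.2 kips.

72.2 kips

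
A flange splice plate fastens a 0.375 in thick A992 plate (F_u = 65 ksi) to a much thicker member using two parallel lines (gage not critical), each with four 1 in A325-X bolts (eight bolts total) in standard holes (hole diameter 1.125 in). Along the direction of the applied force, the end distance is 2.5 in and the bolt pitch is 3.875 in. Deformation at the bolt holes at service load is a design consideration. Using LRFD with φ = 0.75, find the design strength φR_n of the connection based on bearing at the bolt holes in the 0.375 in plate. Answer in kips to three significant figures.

Per bolt r_n = 1.2 l_c t F_u ≤ 2.4 d t F_u; upper limit = 2.4 × 1 × 0.375 × 65 = 58.5 kips.
Edge bolt: l_c = 2.5 − 1.125/2 = 1.938 in → 1.2 × 1.938 × 0.375 × 65 = 56.67 → r_n = 56.67 kips.
Interior bolts: l_c = 3.875 − 1.125 = 2.75 in → 1.2 × 2.75 × 0.375 × 65 = 80.44 → r_n = 58.5 kips.
R_n = 2 × 56.67 + 6 × 58.5 = 464.3 kips.
Design strength φR_n = 0.75 × 464.3 = 348 kips.

348 kips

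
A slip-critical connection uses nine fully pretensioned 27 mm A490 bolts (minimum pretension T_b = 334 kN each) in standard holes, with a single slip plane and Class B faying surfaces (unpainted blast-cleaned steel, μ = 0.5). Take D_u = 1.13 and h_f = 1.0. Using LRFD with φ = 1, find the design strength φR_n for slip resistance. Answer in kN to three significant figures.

R_n = μ · D_u · h_f · T_b · n_s · n_b = 0.5 × 1.13 × 1.0 × 334 × 1 × 9 = 1698 kN.
Design strength φR_n = 1 × 1698 = 1700 kN.

1700 kN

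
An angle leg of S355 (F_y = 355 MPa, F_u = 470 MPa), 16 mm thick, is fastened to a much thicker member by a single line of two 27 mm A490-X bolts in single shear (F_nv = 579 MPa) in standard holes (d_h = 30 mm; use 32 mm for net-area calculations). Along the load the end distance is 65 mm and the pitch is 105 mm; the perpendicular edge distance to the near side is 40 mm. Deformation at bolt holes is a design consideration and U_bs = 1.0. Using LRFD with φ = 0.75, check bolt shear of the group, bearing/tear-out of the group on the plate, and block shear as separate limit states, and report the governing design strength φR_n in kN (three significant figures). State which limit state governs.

497 kN (bolt shear governs)

Bolt shear: A_b = π·27²/4 = 572.6 mm²; R_n = 579 × 572.6 × 2 × 1 / 1000 = 663 kN → 0.75 × 663 = 497 kN.
Bearing: edge l_c = 50, r_n = 451.2 kN; interior l_c = 75, r_n = 487.3 kN; R_n = 451.2 + 1·487.3 = 938.5 kN → 704 kN.
Block shear: A_gv = 2720, A_nv = 1952, A_nt = 384 mm²; R_n = min(0.6F_uA_nv, 0.6F_yA_gv) + U_bs·F_u·A_nt = 730.9 kN → 548 kN.
Bolt shear governs: 497 kN.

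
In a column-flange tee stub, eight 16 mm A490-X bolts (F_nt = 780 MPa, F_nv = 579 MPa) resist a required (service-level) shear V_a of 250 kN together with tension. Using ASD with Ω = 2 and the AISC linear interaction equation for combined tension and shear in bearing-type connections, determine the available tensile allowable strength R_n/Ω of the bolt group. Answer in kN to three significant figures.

479 kN

A_b = π·16²/4 = 201.1 mm²; f_rv = 250 × 1000 / (8 × 201.1) = 155.4 MPa.
F'_nt = 1.3 F_nt − (Ω F_nt / F_nv) f_rv = 1.3·780 − (2·780/579)·155.4 = 595.2 MPa, capped at F_nt → F'_nt = 595.2 MPa.
R_n = F'_nt · A_b · n = 595.2 × 201.1 × 8 / 1000 = 957.4 kN.
Allowable strength R_n/Ω = 957.4 / 2 = 479 kN.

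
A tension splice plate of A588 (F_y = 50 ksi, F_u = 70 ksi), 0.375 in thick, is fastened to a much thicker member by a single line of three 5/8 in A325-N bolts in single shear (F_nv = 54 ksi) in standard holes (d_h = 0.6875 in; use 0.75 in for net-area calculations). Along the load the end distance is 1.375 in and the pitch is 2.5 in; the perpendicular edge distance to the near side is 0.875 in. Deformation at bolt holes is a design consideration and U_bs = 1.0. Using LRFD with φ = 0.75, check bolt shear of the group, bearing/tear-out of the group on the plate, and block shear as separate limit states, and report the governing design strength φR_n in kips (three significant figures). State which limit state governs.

37.3 kips (bolt shear governs)

Bolt shear: A_b = π·0.625²/4 = 0.3068 in²; R_n = 54 × 0.3068 × 3 × 1 = 49.7 kips → 0.75 × 49.7 = 37.3 kips.
Bearing: edge l_c = 1.031, r_n = 32.48 kips; interior l_c = 1.812, r_n = 39.38 kips; R_n = 32.48 + 2·39.38 = 111.2 kips → 83.4 kips.
Block shear: A_gv = 2.391, A_nv = 1.688, A_nt = 0.1875 in²; R_n = min(0.6F_uA_nv, 0.6F_yA_gv) + U_bs·F_u·A_nt = 84 kips → 63 kips.
Bolt shear governs: 37.3 kips.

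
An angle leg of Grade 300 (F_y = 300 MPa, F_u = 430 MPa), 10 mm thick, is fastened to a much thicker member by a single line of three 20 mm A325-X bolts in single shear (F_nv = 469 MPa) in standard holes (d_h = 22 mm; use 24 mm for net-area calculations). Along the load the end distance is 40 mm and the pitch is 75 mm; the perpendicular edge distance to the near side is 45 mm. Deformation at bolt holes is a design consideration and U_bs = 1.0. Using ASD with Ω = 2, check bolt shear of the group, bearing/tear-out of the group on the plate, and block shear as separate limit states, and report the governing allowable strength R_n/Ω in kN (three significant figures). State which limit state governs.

Bolt shear: A_b = π·20²/4 = 314.2 mm²; R_n = 469 × 314.2 × 3 × 1 / 1000 = 442 kN → 442 / 2 = 221 kN.
Bearing: edge l_c = 29, r_n = 149.6 kN; interior l_c = 53, r_n = 206.4 kN; R_n = 149.6 + 2·206.4 = 562.4 kN → 281 kN.
Block shear: A_gv = 1900, A_nv = 1300, A_nt = 330 mm²; R_n = min(0.6F_uA_nv, 0.6F_yA_gv) + U_bs·F_u·A_nt = 477.3 kN → 239 kN.
Bolt shear governs: 221 kN.

221 kN (bolt shear governs)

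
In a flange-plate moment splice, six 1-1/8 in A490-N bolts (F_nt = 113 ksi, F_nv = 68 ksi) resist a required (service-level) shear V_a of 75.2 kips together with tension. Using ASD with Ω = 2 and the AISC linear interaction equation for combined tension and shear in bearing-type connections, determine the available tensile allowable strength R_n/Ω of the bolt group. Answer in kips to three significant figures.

A_b = π·1.125²/4 = 0.994 in²; f_rv = 75.2 / (6 × 0.994) = 12.61 ksi.
F'_nt = 1.3 F_nt − (Ω F_nt / F_nv) f_rv = 1.3·113 − (2·113/68)·12.61 = 105 ksi, capped at F_nt → F'_nt = 105 ksi.
R_n = F'_nt · A_b · n = 105 × 0.994 × 6 = 626.2 kips.
Allowable strength R_n/Ω = 626.2 / 2 = 313 kips.

313 kips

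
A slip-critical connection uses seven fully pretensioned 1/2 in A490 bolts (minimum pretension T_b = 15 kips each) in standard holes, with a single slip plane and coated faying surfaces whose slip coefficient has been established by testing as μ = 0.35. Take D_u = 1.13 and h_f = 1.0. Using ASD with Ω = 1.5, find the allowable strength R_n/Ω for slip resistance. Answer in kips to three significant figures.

R_n = μ · D_u · h_f · T_b · n_s · n_b = 0.35 × 1.13 × 1.0 × 15 × 1 × 7 = 41.53 kips.
Allowable strength R_n/Ω = 41.53 / 1.5 = 27.7 kips.

27.7 kips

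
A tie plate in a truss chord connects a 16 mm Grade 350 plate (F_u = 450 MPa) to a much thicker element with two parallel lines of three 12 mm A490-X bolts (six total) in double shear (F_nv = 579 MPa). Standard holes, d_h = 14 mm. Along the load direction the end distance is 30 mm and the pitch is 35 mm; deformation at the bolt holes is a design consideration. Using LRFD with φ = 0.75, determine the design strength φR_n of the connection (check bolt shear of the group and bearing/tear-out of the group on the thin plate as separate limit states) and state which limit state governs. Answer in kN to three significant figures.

589 kN (bolt shear governs)

Bolt shear: A_b = π·12²/4 = 113.1 mm²; R_n = 579 × 113.1 × 6 × 2 / 1000 = 785.8 kN → 0.75 × 785.8 = 589 kN.
Bearing (1.2 l_c t F_u ≤ 2.4 d t F_u): upper limit = 2.4·12·16·450 / 1000 = 207.4 kN.
  Edge l_c = 30 − 14/2 = 23 → r_n = 198.7 kN; interior l_c = 35 − 14 = 21 → r_n = 181.4 kN.
  R_n,bearing = 2·198.7 + 4·181.4 = 1123 kN → 0.75 × 1123 = 842 kN.
Bolt shear governs: 589 kN.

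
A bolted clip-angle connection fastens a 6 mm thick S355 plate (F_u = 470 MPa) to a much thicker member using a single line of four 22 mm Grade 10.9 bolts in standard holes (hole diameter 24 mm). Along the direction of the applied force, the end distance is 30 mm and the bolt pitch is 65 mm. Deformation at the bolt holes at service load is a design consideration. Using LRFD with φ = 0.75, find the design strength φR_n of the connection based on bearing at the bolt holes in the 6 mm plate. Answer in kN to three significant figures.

Per bolt r_n = 1.2 l_c t F_u ≤ 2.4 d t F_u; upper limit = 2.4 × 22 × 6 × 470 / 1000 = 148.9 kN.
Edge bolt: l_c = 30 − 24/2 = 18 mm → 1.2 × 18 × 6 × 470 / 1000 = 60.91 → r_n = 60.91 kN.
Interior bolts: l_c = 65 − 24 = 41 mm → 1.2 × 41 × 6 × 470 / 1000 = 138.7 → r_n = 138.7 kN.
R_n = 1 × 60.91 + 3 × 138.7 = 477.1 kN.
Design strength φR_n = 0.75 × 477.1 = 358 kN.

358 kN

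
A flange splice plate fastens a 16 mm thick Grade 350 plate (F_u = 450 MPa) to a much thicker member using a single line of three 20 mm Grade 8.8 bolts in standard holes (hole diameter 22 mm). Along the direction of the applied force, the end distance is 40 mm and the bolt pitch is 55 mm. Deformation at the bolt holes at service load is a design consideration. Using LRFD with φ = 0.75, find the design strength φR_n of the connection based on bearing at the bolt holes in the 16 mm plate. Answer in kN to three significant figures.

616 kN

Per bolt r_n = 1.2 l_c t F_u ≤ 2.4 d t F_u; upper limit = 2.4 × 20 × 16 × 450 / 1000 = 345.6 kN.
Edge bolt: l_c = 40 − 22/2 = 29 mm → 1.2 × 29 × 16 × 450 / 1000 = 250.6 → r_n = 250.6 kN.
Interior bolts: l_c = 55 − 22 = 33 mm → 1.2 × 33 × 16 × 450 / 1000 = 285.1 → r_n = 285.1 kN.
R_n = 1 × 250.6 + 2 × 285.1 = 820.8 kN.
Design strength φR_n = 0.75 × 820.8 = 616 kN.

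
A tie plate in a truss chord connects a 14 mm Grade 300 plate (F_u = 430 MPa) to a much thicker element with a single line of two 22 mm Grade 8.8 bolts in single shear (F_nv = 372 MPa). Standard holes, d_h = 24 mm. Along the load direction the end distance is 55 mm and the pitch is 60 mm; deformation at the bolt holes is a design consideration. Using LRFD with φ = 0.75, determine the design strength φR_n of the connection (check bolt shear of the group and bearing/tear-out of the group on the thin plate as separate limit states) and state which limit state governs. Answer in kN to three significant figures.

212 kN (bolt shear governs)

Bolt shear: A_b = π·22²/4 = 380.1 mm²; R_n = 372 × 380.1 × 2 × 1 / 1000 = 282.8 kN → 0.75 × 282.8 = 212 kN.
Bearing (1.2 l_c t F_u ≤ 2.4 d t F_u): upper limit = 2.4·22·14·430 / 1000 = 317.9 kN.
  Edge l_c = 55 − 24/2 = 43 → r_n = 310.6 kN; interior l_c = 60 − 24 = 36 → r_n = 260.1 kN.
  R_n,bearing = 1·310.6 + 1·260.1 = 570.7 kN → 0.75 × 570.7 = 428 kN.
Bolt shear governs: 212 kN.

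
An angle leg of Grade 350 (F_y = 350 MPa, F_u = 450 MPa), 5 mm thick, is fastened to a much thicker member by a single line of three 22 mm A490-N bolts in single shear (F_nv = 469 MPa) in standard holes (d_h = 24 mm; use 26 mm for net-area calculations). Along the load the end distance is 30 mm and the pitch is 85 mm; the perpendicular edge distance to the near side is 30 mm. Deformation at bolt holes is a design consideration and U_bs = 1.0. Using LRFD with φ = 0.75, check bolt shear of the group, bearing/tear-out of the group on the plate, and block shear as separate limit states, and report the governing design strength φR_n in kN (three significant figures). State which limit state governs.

Bolt shear: A_b = π·22²/4 = 380.1 mm²; R_n = 469 × 380.1 × 3 × 1 / 1000 = 534.8 kN → 0.75 × 534.8 = 401 kN.
Bearing: edge l_c = 18, r_n = 48.6 kN; interior l_c = 61, r_n = 118.8 kN; R_n = 48.6 + 2·118.8 = 286.2 kN → 215 kN.
Block shear: A_gv = 1000, A_nv = 675, A_nt = 85 mm²; R_n = min(0.6F_uA_nv, 0.6F_yA_gv) + U_bs·F_u·A_nt = 220.5 kN → 165 kN.
Block shear governs: 165 kN.

165 kN (block shear governs)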